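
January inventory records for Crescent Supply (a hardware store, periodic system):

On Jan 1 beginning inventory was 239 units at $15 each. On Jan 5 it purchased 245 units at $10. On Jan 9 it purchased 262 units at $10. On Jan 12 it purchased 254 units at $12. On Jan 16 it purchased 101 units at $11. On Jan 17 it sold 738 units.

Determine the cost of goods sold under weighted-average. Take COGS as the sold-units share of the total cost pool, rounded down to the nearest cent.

Jan 17, sell 738: 738/1101 × $12,814.00 → $8,589.22
Ending inventory (cost pool remaining) = $4,224.78

COGS = $8,589.22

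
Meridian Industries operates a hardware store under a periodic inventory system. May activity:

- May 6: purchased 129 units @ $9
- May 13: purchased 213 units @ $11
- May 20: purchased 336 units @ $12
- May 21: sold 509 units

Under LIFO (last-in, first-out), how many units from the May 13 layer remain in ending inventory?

40

May 21, 509 sold [LIFO — newest first]: 336 @ $12 + 173 @ $11 = $5,935
Ending inventory: 129 @ $9 + 40 @ $11 = $1,601
Check: goods available $7,536 = COGS $5,935 + ending $1,601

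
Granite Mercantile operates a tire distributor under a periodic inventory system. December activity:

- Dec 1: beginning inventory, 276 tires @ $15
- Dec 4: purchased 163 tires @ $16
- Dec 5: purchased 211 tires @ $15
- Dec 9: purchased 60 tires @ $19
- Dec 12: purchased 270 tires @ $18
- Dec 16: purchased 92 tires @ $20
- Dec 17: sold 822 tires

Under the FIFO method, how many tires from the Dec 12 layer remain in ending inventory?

Dec 17, 822 sold [FIFO — oldest first]: 276 @ $15 + 163 @ $16 + 211 @ $15 + 60 @ $19 + 112 @ $18 = $13,069
Ending inventory: 158 @ $18 + 92 @ $20 = $4,684
Check: goods available $17,753 = COGS $13,069 + ending $4,684

158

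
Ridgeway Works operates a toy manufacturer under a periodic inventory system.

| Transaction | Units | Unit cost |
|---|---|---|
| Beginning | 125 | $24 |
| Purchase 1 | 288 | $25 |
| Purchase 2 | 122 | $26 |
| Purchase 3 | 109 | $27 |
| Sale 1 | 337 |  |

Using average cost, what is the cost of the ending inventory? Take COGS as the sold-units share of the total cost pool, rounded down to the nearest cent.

Sale 1, sell 337: 337/644 × $16,315.00 → $8,537.50
Ending inventory (cost pool remaining) = $7,777.50

Ending inventory = $7,777.50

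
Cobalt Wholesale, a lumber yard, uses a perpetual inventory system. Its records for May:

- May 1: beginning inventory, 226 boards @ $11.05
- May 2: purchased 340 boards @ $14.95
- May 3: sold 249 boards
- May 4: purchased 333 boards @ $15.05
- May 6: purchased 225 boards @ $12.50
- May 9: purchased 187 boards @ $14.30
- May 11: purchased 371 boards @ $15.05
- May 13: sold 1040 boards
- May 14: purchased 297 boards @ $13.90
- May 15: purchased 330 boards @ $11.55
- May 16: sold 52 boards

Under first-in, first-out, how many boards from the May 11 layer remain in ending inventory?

341

May 3, 249 sold [FIFO — oldest first]: 226 @ $11.05 + 23 @ $14.95 = $2,841.15
May 13, 1040 sold [FIFO — oldest first]: 317 @ $14.95 + 333 @ $15.05 + 225 @ $12.50 + 165 @ $14.30 = $14,922.80
May 16, 52 sold [FIFO — oldest first]: 22 @ $14.30 + 30 @ $15.05 = $766.10
Total COGS = $2,841.15 + $14,922.80 + $766.10 = $18,530.05
Ending inventory: 341 @ $15.05 + 297 @ $13.90 + 330 @ $11.55 = $13,071.85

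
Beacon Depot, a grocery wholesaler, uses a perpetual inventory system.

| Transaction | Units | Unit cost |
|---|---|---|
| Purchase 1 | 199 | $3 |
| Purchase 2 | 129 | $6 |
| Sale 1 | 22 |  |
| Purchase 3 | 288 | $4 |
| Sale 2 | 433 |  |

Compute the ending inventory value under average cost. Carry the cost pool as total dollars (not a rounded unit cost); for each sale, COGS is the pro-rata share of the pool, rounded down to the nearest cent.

Ending inventory = $658.93

After Purchase 1: 199 on hand, pool $597.00 (≈ $3.0000 each)
After Purchase 2: 328 on hand, pool $1,371.00 (≈ $4.1799 each)
Sale 1, sell 22: 22/328 × $1,371.00 → $91.95
After Purchase 3: 594 on hand, pool $2,431.05 (≈ $4.0927 each)
Sale 2, sell 433: 433/594 × $2,431.05 → $1,772.12
Total COGS = $91.95 + $1,772.12 = $1,864.07
Ending inventory (cost pool remaining) = $658.93
Check: goods available $2,523.00 = COGS $1,864.07 + ending $658.93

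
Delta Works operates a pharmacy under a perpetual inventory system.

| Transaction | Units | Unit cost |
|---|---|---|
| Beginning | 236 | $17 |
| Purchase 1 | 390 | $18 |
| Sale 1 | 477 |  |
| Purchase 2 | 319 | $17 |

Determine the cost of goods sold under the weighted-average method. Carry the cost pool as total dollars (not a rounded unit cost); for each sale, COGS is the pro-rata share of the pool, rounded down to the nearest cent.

After Beginning: 236 on hand, pool $4,012.00 (≈ $17.0000 each)
After Purchase 1: 626 on hand, pool $11,032.00 (≈ $17.6230 each)
Sale 1, sell 477: 477/626 × $11,032.00 → $8,406.17
After Purchase 2: 468 on hand, pool $8,048.83 (≈ $17.1984 each)
Ending inventory (cost pool remaining) = $8,048.83
Check: goods available $16,455.00 = COGS $8,406.17 + ending $8,048.83

COGS = $8,406.17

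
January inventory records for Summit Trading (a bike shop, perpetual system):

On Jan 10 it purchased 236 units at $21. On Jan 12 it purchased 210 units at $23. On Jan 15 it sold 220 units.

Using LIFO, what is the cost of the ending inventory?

Jan 15, 220 sold [LIFO — newest first]: 210 @ $23 + 10 @ $21 = $5,040
Ending inventory: 226 @ $21 = $4,746
Check: goods available $9,786 = COGS $5,040 + ending $4,746

Ending inventory = $4,746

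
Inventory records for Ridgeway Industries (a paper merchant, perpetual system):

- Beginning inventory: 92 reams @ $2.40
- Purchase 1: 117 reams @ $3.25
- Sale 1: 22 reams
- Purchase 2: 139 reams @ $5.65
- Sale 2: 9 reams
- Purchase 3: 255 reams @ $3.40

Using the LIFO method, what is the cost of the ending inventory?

Sale 1 (22) [LIFO — newest first]: 22 @ $3.25 = $71.50
Sale 2 (9) [LIFO — newest first]: 9 @ $5.65 = $50.85
Total COGS = $71.50 + $50.85 = $122.35
Ending inventory: 92 @ $2.40 + 95 @ $3.25 + 130 @ $5.65 + 255 @ $3.40 = $2,131.05
Check: goods available $2,253.40 = COGS $122.35 + ending $2,131.05

Ending inventory = $2,131.05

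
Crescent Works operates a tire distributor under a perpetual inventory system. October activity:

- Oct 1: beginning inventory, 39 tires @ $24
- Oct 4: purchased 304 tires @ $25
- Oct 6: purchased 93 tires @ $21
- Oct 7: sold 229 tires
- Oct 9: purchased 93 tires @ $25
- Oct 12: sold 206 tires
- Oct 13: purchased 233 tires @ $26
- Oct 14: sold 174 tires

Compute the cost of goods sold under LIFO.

Oct 7, 229 sold [LIFO — newest first]: 93 @ $21 + 136 @ $25 = $5,353
Oct 12, 206 sold [LIFO — newest first]: 93 @ $25 + 113 @ $25 = $5,150
Oct 14, 174 sold [LIFO — newest first]: 174 @ $26 = $4,524
Total COGS = $5,353 + $5,150 + $4,524 = $15,027
Ending inventory: 39 @ $24 + 55 @ $25 + 59 @ $26 = $3,845
Check: goods available $18,872 = COGS $15,027 + ending $3,845

COGS = $15,027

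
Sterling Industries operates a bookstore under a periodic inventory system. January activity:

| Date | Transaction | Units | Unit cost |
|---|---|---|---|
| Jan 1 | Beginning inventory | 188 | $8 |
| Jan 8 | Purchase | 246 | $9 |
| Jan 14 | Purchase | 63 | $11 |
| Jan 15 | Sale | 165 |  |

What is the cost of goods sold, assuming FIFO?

COGS = $1,320

Jan 15, 165 sold [FIFO — oldest first]: 165 @ $8 = $1,320
Ending inventory: 23 @ $8 + 246 @ $9 + 63 @ $11 = $3,091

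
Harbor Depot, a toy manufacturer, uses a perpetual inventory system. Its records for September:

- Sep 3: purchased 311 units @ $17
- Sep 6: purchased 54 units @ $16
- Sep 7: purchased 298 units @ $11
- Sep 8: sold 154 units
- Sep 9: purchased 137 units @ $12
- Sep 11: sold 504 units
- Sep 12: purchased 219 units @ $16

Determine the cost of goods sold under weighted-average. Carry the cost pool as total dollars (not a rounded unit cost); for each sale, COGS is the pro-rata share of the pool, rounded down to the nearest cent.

After Sep 3: 311 on hand, pool $5,287.00 (≈ $17.0000 each)
After Sep 6: 365 on hand, pool $6,151.00 (≈ $16.8521 each)
After Sep 7: 663 on hand, pool $9,429.00 (≈ $14.2217 each)
Sep 8, sell 154: 154/663 × $9,429.00 → $2,190.14
After Sep 9: 646 on hand, pool $8,882.86 (≈ $13.7506 each)
Sep 11, sell 504: 504/646 × $8,882.86 → $6,930.28
After Sep 12: 361 on hand, pool $5,456.58 (≈ $15.1152 each)
Total COGS = $2,190.14 + $6,930.28 = $9,120.42
Ending inventory (cost pool remaining) = $5,456.58

COGS = $9,120.42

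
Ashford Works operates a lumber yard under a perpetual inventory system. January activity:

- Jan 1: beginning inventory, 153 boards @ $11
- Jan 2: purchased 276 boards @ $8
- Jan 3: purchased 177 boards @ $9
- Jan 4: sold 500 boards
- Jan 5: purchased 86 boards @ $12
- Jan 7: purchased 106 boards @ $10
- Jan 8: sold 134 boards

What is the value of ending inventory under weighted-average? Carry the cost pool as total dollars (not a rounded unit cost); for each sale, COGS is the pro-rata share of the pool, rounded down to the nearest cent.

Ending inventory = $1,679.22

After Jan 1: 153 on hand, pool $1,683.00 (≈ $11.0000 each)
After Jan 2: 429 on hand, pool $3,891.00 (≈ $9.0699 each)
After Jan 3: 606 on hand, pool $5,484.00 (≈ $9.0495 each)
Jan 4, sell 500: 500/606 × $5,484.00 → $4,524.75
After Jan 5: 192 on hand, pool $1,991.25 (≈ $10.3711 each)
After Jan 7: 298 on hand, pool $3,051.25 (≈ $10.2391 each)
Jan 8, sell 134: 134/298 × $3,051.25 → $1,372.03
Total COGS = $4,524.75 + $1,372.03 = $5,896.78
Ending inventory (cost pool remaining) = $1,679.22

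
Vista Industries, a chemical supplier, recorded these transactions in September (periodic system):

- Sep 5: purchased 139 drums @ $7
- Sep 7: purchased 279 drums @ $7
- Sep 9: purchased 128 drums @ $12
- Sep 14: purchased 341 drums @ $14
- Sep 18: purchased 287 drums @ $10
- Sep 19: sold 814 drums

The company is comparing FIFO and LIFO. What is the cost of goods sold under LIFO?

FIFO COGS: 139 @ $7 + 279 @ $7 + 128 @ $12 + 268 @ $14 = $8,214
LIFO COGS: 287 @ $10 + 341 @ $14 + 128 @ $12 + 58 @ $7 = $9,586

COGS = $9,586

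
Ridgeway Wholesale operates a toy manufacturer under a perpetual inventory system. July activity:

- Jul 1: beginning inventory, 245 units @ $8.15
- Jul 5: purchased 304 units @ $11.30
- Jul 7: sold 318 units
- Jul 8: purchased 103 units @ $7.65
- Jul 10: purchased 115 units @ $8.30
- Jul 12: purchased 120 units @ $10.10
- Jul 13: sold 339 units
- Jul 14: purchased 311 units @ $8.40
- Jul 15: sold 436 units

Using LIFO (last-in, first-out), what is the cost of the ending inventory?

Ending inventory = $855.75

Jul 7, 318 sold [LIFO — newest first]: 304 @ $11.30 + 14 @ $8.15 = $3,549.30
Jul 13, 339 sold [LIFO — newest first]: 120 @ $10.10 + 115 @ $8.30 + 103 @ $7.65 + 1 @ $8.15 = $2,962.60
Jul 15, 436 sold [LIFO — newest first]: 311 @ $8.40 + 125 @ $8.15 = $3,631.15
Total COGS = $3,549.30 + $2,962.60 + $3,631.15 = $10,143.05
Ending inventory: 105 @ $8.15 = $855.75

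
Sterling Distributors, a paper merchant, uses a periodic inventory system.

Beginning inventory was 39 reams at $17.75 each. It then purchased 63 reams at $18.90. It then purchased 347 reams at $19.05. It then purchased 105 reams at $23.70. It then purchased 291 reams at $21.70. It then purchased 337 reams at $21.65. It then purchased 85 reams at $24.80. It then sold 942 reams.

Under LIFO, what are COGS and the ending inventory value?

Sale 1 (942) [LIFO — newest first]: 85 @ $24.80 + 337 @ $21.65 + 291 @ $21.70 + 105 @ $23.70 + 124 @ $19.05 = $20,569.45
Ending inventory: 39 @ $17.75 + 63 @ $18.90 + 223 @ $19.05 = $6,131.10
Check: goods available $26,700.55 = COGS $20,569.45 + ending $6,131.10

COGS = $20,569.45; ending inventory = $6,131.10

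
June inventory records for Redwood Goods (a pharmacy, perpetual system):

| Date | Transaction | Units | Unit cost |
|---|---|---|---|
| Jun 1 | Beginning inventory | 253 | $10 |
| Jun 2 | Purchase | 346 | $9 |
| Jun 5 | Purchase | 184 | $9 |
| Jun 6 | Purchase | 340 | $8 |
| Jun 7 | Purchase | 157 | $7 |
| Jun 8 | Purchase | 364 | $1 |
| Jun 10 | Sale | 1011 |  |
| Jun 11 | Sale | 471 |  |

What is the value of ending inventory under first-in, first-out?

Ending inventory = $162

Jun 10, 1011 sold [FIFO — oldest first]: 253 @ $10 + 346 @ $9 + 184 @ $9 + 228 @ $8 = $9,124
Jun 11, 471 sold [FIFO — oldest first]: 112 @ $8 + 157 @ $7 + 202 @ $1 = $2,197
Total COGS = $9,124 + $2,197 = $11,321
Ending inventory: 162 @ $1 = $162
Check: goods available $11,483 = COGS $11,321 + ending $162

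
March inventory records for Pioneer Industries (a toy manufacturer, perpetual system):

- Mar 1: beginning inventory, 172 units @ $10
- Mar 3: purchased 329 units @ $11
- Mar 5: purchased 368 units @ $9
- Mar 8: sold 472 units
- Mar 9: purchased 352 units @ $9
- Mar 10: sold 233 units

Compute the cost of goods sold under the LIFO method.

COGS = $6,553

Mar 8, 472 sold [LIFO — newest first]: 368 @ $9 + 104 @ $11 = $4,456
Mar 10, 233 sold [LIFO — newest first]: 233 @ $9 = $2,097
Total COGS = $4,456 + $2,097 = $6,553
Ending inventory: 172 @ $10 + 225 @ $11 + 119 @ $9 = $5,266
Check: goods available $11,819 = COGS $6,553 + ending $5,266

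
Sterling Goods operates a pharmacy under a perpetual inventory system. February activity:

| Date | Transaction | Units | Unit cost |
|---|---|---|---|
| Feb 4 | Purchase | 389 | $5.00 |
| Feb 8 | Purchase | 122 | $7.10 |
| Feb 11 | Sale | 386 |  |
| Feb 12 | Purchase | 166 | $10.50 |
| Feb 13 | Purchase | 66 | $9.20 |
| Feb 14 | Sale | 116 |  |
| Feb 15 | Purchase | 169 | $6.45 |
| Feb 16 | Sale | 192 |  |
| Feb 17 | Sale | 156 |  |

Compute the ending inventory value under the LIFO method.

Ending inventory = $310.00

Feb 11, 386 sold [LIFO — newest first]: 122 @ $7.10 + 264 @ $5.00 = $2,186.20
Feb 14, 116 sold [LIFO — newest first]: 66 @ $9.20 + 50 @ $10.50 = $1,132.20
Feb 16, 192 sold [LIFO — newest first]: 169 @ $6.45 + 23 @ $10.50 = $1,331.55
Feb 17, 156 sold [LIFO — newest first]: 93 @ $10.50 + 63 @ $5.00 = $1,291.50
Total COGS = $2,186.20 + $1,132.20 + $1,331.55 + $1,291.50 = $5,941.45
Ending inventory: 62 @ $5.00 = $310.00
Check: goods available $6,251.45 = COGS $5,941.45 + ending $310.00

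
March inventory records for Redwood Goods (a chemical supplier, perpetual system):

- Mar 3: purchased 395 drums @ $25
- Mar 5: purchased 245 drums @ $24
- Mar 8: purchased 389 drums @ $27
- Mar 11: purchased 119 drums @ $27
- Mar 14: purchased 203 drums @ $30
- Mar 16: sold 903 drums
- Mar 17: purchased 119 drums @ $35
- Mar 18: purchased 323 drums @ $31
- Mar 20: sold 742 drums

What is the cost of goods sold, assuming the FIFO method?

COGS = $45,151

Mar 16, 903 sold [FIFO — oldest first]: 395 @ $25 + 245 @ $24 + 263 @ $27 = $22,856
Mar 20, 742 sold [FIFO — oldest first]: 126 @ $27 + 119 @ $27 + 203 @ $30 + 119 @ $35 + 175 @ $31 = $22,295
Total COGS = $22,856 + $22,295 = $45,151
Ending inventory: 148 @ $31 = $4,588
Check: goods available $49,739 = COGS $45,151 + ending $4,588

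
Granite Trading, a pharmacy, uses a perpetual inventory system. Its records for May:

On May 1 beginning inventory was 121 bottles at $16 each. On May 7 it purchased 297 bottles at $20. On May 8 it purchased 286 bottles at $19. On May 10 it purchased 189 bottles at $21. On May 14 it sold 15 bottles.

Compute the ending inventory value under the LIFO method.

May 14, 15 sold [LIFO — newest first]: 15 @ $21 = $315
Ending inventory: 121 @ $16 + 297 @ $20 + 286 @ $19 + 174 @ $21 = $16,964
Check: goods available $17,279 = COGS $315 + ending $16,964

Ending inventory = $16,964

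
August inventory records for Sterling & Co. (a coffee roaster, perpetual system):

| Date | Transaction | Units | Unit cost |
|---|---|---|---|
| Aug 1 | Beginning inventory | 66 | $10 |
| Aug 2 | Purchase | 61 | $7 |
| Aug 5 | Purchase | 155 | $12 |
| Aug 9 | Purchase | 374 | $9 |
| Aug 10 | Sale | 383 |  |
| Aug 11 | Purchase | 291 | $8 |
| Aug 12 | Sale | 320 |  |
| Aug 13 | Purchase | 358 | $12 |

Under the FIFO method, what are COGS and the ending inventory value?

COGS = $6,689; ending inventory = $6,248

Aug 10, 383 sold [FIFO — oldest first]: 66 @ $10 + 61 @ $7 + 155 @ $12 + 101 @ $9 = $3,856
Aug 12, 320 sold [FIFO — oldest first]: 273 @ $9 + 47 @ $8 = $2,833
Total COGS = $3,856 + $2,833 = $6,689
Ending inventory: 244 @ $8 + 358 @ $12 = $6,248
Check: goods available $12,937 = COGS $6,689 + ending $6,248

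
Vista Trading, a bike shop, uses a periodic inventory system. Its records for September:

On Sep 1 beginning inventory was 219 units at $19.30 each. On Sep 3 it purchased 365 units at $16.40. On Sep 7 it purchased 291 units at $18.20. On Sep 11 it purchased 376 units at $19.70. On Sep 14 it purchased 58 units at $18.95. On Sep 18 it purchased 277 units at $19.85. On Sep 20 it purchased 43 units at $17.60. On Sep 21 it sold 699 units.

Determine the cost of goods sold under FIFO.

Sep 21, 699 sold [FIFO — oldest first]: 219 @ $19.30 + 365 @ $16.40 + 115 @ $18.20 = $12,305.70
Ending inventory: 176 @ $18.20 + 376 @ $19.70 + 58 @ $18.95 + 277 @ $19.85 + 43 @ $17.60 = $17,964.75

COGS = $12,305.70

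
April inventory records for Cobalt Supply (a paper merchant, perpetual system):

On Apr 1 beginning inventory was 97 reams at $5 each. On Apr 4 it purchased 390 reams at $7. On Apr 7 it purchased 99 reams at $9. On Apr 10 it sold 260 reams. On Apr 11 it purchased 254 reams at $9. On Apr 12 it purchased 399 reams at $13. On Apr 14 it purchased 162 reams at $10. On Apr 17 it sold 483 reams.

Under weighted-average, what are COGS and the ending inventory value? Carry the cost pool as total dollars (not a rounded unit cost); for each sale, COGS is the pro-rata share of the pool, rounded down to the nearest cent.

After Apr 1: 97 on hand, pool $485.00 (≈ $5.0000 each)
After Apr 4: 487 on hand, pool $3,215.00 (≈ $6.6016 each)
After Apr 7: 586 on hand, pool $4,106.00 (≈ $7.0068 each)
Apr 10, sell 260: 260/586 × $4,106.00 → $1,821.77
After Apr 11: 580 on hand, pool $4,570.23 (≈ $7.8797 each)
After Apr 12: 979 on hand, pool $9,757.23 (≈ $9.9665 each)
After Apr 14: 1141 on hand, pool $11,377.23 (≈ $9.9713 each)
Apr 17, sell 483: 483/1141 × $11,377.23 → $4,816.12
Total COGS = $1,821.77 + $4,816.12 = $6,637.89
Ending inventory (cost pool remaining) = $6,561.11

COGS = $6,637.89; ending inventory = $6,561.11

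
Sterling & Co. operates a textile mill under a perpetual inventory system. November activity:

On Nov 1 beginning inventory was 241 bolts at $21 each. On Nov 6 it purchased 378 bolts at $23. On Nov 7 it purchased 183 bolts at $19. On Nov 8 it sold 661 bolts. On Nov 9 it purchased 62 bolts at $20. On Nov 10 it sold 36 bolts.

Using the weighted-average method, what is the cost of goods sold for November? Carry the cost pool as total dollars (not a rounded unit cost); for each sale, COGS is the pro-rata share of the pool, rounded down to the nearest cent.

COGS = $14,959.59

After Nov 1: 241 on hand, pool $5,061.00 (≈ $21.0000 each)
After Nov 6: 619 on hand, pool $13,755.00 (≈ $22.2213 each)
After Nov 7: 802 on hand, pool $17,232.00 (≈ $21.4863 each)
Nov 8, sell 661: 661/802 × $17,232.00 → $14,202.43
After Nov 9: 203 on hand, pool $4,269.57 (≈ $21.0324 each)
Nov 10, sell 36: 36/203 × $4,269.57 → $757.16
Total COGS = $14,202.43 + $757.16 = $14,959.59
Ending inventory (cost pool remaining) = $3,512.41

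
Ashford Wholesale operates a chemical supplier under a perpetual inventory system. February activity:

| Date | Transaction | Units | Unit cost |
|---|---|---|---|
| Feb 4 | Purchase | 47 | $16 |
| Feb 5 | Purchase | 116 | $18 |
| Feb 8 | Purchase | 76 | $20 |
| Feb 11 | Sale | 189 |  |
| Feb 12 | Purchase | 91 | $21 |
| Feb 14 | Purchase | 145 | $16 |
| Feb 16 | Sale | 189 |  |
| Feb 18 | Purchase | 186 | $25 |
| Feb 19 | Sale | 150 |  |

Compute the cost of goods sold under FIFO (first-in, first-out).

COGS = $9,916

Feb 11, 189 sold [FIFO — oldest first]: 47 @ $16 + 116 @ $18 + 26 @ $20 = $3,360
Feb 16, 189 sold [FIFO — oldest first]: 50 @ $20 + 91 @ $21 + 48 @ $16 = $3,679
Feb 19, 150 sold [FIFO — oldest first]: 97 @ $16 + 53 @ $25 = $2,877
Total COGS = $3,360 + $3,679 + $2,877 = $9,916
Ending inventory: 133 @ $25 = $3,325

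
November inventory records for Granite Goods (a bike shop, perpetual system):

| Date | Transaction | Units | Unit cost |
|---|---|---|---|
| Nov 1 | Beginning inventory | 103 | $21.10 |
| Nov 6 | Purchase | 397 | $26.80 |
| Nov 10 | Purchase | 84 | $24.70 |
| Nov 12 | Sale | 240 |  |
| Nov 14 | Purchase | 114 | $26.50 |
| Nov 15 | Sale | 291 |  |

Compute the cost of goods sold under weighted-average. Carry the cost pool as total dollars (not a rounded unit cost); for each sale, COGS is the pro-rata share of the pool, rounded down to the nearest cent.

After Nov 1: 103 on hand, pool $2,173.30 (≈ $21.1000 each)
After Nov 6: 500 on hand, pool $12,812.90 (≈ $25.6258 each)
After Nov 10: 584 on hand, pool $14,887.70 (≈ $25.4926 each)
Nov 12, sell 240: 240/584 × $14,887.70 → $6,118.23
After Nov 14: 458 on hand, pool $11,790.47 (≈ $25.7434 each)
Nov 15, sell 291: 291/458 × $11,790.47 → $7,491.32
Total COGS = $6,118.23 + $7,491.32 = $13,609.55
Ending inventory (cost pool remaining) = $4,299.15
Check: goods available $17,908.70 = COGS $13,609.55 + ending $4,299.15

COGS = $13,609.55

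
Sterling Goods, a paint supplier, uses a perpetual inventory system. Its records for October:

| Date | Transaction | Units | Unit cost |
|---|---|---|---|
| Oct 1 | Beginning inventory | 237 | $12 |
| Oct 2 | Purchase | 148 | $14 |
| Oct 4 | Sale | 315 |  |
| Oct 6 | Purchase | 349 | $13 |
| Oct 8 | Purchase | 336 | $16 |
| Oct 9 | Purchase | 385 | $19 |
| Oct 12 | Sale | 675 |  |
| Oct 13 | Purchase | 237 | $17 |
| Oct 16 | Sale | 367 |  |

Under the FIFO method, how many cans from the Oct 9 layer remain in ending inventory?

98

Oct 4, 315 sold [FIFO — oldest first]: 237 @ $12 + 78 @ $14 = $3,936
Oct 12, 675 sold [FIFO — oldest first]: 70 @ $14 + 349 @ $13 + 256 @ $16 = $9,613
Oct 16, 367 sold [FIFO — oldest first]: 80 @ $16 + 287 @ $19 = $6,733
Total COGS = $3,936 + $9,613 + $6,733 = $20,282
Ending inventory: 98 @ $19 + 237 @ $17 = $5,891
Check: goods available $26,173 = COGS $20,282 + ending $5,891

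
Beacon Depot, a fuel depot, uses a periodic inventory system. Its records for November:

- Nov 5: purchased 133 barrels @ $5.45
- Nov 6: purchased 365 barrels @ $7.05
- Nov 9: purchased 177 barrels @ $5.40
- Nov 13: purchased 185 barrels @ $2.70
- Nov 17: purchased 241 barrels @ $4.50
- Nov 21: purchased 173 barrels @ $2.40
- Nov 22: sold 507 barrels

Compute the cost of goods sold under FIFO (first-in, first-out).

COGS = $3,346.70

Nov 22, 507 sold [FIFO — oldest first]: 133 @ $5.45 + 365 @ $7.05 + 9 @ $5.40 = $3,346.70
Ending inventory: 168 @ $5.40 + 185 @ $2.70 + 241 @ $4.50 + 173 @ $2.40 = $2,906.40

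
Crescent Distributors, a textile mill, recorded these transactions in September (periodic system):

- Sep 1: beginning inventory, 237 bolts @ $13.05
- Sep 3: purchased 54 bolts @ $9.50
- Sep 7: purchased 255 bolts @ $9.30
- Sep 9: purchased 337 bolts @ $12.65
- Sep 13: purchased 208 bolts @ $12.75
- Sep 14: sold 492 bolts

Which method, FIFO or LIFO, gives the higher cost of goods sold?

FIFO COGS: 237 @ $13.05 + 54 @ $9.50 + 201 @ $9.30 = $5,475.15
LIFO COGS: 208 @ $12.75 + 284 @ $12.65 = $6,244.60

LIFO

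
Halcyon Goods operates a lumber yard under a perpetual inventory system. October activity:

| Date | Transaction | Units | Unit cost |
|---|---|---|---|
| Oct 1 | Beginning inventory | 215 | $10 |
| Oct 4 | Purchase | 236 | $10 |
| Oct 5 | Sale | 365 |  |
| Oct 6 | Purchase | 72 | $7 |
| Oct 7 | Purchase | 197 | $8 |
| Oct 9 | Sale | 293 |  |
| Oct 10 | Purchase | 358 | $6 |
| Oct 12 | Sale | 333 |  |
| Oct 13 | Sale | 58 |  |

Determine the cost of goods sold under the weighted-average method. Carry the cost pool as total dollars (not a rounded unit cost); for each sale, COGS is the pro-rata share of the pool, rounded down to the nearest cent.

After Oct 1: 215 on hand, pool $2,150.00 (≈ $10.0000 each)
After Oct 4: 451 on hand, pool $4,510.00 (≈ $10.0000 each)
Oct 5, sell 365: 365/451 × $4,510.00 → $3,650.00
After Oct 6: 158 on hand, pool $1,364.00 (≈ $8.6329 each)
After Oct 7: 355 on hand, pool $2,940.00 (≈ $8.2817 each)
Oct 9, sell 293: 293/355 × $2,940.00 → $2,426.53
After Oct 10: 420 on hand, pool $2,661.47 (≈ $6.3368 each)
Oct 12, sell 333: 333/420 × $2,661.47 → $2,110.16
Oct 13, sell 58: 58/87 × $551.31 → $367.54
Total COGS = $3,650.00 + $2,426.53 + $2,110.16 + $367.54 = $8,554.23
Ending inventory (cost pool remaining) = $183.77

COGS = $8,554.23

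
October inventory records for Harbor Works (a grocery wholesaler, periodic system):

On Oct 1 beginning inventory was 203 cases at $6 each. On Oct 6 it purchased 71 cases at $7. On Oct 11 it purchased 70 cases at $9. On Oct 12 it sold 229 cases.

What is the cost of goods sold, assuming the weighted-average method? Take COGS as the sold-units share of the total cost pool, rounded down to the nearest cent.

Oct 12, sell 229: 229/344 × $2,345.00 → $1,561.06
Ending inventory (cost pool remaining) = $783.94

COGS = $1,561.06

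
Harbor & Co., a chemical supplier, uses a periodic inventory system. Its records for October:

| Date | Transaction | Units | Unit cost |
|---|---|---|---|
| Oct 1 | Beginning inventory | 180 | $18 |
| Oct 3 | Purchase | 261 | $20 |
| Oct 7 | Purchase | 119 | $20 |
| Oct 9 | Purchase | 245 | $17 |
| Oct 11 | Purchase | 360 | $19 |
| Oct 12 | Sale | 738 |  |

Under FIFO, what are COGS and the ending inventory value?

COGS = $13,866; ending inventory = $7,979

Oct 12, 738 sold [FIFO — oldest first]: 180 @ $18 + 261 @ $20 + 119 @ $20 + 178 @ $17 = $13,866
Ending inventory: 67 @ $17 + 360 @ $19 = $7,979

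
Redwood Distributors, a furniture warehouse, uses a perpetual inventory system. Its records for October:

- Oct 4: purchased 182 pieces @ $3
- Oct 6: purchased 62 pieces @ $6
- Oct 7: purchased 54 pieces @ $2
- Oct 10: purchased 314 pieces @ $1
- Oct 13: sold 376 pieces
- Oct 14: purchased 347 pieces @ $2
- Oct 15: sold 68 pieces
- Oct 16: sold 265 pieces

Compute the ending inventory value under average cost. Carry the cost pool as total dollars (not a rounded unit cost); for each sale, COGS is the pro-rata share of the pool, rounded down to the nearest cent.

Ending inventory = $519.19

After Oct 4: 182 on hand, pool $546.00 (≈ $3.0000 each)
After Oct 6: 244 on hand, pool $918.00 (≈ $3.7623 each)
After Oct 7: 298 on hand, pool $1,026.00 (≈ $3.4430 each)
After Oct 10: 612 on hand, pool $1,340.00 (≈ $2.1895 each)
Oct 13, sell 376: 376/612 × $1,340.00 → $823.26
After Oct 14: 583 on hand, pool $1,210.74 (≈ $2.0767 each)
Oct 15, sell 68: 68/583 × $1,210.74 → $141.21
Oct 16, sell 265: 265/515 × $1,069.53 → $550.34
Total COGS = $823.26 + $141.21 + $550.34 = $1,514.81
Ending inventory (cost pool remaining) = $519.19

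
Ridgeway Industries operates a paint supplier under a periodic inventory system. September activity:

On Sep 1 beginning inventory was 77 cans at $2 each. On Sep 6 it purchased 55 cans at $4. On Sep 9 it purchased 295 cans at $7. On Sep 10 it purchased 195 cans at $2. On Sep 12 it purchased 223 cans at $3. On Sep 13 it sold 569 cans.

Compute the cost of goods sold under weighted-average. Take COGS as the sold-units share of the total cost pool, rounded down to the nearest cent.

COGS = $2,355.45

Sep 13, sell 569: 569/845 × $3,498.00 → $2,355.45
Ending inventory (cost pool remaining) = $1,142.55
Check: goods available $3,498.00 = COGS $2,355.45 + ending $1,142.55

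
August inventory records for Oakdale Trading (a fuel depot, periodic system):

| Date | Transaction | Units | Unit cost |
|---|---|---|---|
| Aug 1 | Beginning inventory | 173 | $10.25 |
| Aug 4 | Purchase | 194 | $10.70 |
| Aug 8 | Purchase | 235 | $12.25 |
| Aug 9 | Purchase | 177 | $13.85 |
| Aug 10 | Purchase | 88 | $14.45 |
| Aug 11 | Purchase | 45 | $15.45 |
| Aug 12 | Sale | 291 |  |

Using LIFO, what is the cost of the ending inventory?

Ending inventory = $6,990.95

Aug 12, 291 sold [LIFO — newest first]: 45 @ $15.45 + 88 @ $14.45 + 158 @ $13.85 = $4,155.15
Ending inventory: 173 @ $10.25 + 194 @ $10.70 + 235 @ $12.25 + 19 @ $13.85 = $6,990.95
Check: goods available $11,146.10 = COGS $4,155.15 + ending $6,990.95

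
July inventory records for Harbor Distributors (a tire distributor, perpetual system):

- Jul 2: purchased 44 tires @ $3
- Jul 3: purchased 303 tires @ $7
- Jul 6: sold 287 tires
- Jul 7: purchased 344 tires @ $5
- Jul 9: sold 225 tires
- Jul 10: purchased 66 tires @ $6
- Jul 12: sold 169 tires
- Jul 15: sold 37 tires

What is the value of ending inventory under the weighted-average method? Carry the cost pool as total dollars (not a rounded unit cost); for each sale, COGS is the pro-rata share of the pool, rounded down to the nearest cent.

After Jul 2: 44 on hand, pool $132.00 (≈ $3.0000 each)
After Jul 3: 347 on hand, pool $2,253.00 (≈ $6.4928 each)
Jul 6, sell 287: 287/347 × $2,253.00 → $1,863.43
After Jul 7: 404 on hand, pool $2,109.57 (≈ $5.2217 each)
Jul 9, sell 225: 225/404 × $2,109.57 → $1,174.88
After Jul 10: 245 on hand, pool $1,330.69 (≈ $5.4314 each)
Jul 12, sell 169: 169/245 × $1,330.69 → $917.90
Jul 15, sell 37: 37/76 × $412.79 → $200.96
Total COGS = $1,863.43 + $1,174.88 + $917.90 + $200.96 = $4,157.17
Ending inventory (cost pool remaining) = $211.83

Ending inventory = $211.83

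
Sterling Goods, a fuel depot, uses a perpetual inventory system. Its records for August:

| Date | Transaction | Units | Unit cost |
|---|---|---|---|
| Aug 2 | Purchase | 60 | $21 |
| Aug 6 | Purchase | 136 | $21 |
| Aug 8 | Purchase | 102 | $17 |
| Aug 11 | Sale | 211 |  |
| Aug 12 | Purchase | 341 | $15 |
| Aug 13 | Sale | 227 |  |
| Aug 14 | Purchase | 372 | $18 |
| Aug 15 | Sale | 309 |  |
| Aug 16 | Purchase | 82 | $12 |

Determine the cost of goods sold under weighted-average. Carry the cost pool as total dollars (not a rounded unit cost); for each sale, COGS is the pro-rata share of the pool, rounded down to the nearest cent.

After Aug 2: 60 on hand, pool $1,260.00 (≈ $21.0000 each)
After Aug 6: 196 on hand, pool $4,116.00 (≈ $21.0000 each)
After Aug 8: 298 on hand, pool $5,850.00 (≈ $19.6309 each)
Aug 11, sell 211: 211/298 × $5,850.00 → $4,142.11
After Aug 12: 428 on hand, pool $6,822.89 (≈ $15.9413 each)
Aug 13, sell 227: 227/428 × $6,822.89 → $3,618.68
After Aug 14: 573 on hand, pool $9,900.21 (≈ $17.2779 each)
Aug 15, sell 309: 309/573 × $9,900.21 → $5,338.85
After Aug 16: 346 on hand, pool $5,545.36 (≈ $16.0271 each)
Total COGS = $4,142.11 + $3,618.68 + $5,338.85 = $13,099.64
Ending inventory (cost pool remaining) = $5,545.36

COGS = $13,099.64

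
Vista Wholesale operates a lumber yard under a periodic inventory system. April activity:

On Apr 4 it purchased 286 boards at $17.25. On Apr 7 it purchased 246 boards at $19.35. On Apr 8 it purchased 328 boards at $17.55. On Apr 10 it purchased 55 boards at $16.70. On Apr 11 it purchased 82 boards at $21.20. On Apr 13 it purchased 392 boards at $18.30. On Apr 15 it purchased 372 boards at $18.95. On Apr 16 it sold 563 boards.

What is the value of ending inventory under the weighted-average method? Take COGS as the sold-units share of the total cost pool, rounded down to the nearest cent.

Apr 16, sell 563: 563/1761 × $32,329.90 → $10,336.02
Ending inventory (cost pool remaining) = $21,993.88
Check: goods available $32,329.90 = COGS $10,336.02 + ending $21,993.88

Ending inventory = $21,993.88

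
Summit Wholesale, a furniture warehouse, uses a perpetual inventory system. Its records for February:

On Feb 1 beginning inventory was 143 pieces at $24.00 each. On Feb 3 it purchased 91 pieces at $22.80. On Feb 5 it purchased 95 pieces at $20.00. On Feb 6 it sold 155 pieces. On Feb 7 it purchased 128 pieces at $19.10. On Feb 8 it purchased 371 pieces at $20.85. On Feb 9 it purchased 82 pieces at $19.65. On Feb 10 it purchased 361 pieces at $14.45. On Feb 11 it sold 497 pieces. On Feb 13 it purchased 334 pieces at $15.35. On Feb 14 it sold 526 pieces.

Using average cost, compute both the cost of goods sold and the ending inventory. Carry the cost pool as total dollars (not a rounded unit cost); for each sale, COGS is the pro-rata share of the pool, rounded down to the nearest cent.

COGS = $22,044.12; ending inventory = $7,497.48

After Feb 1: 143 on hand, pool $3,432.00 (≈ $24.0000 each)
After Feb 3: 234 on hand, pool $5,506.80 (≈ $23.5333 each)
After Feb 5: 329 on hand, pool $7,406.80 (≈ $22.5131 each)
Feb 6, sell 155: 155/329 × $7,406.80 → $3,489.52
After Feb 7: 302 on hand, pool $6,362.08 (≈ $21.0665 each)
After Feb 8: 673 on hand, pool $14,097.43 (≈ $20.9471 each)
After Feb 9: 755 on hand, pool $15,708.73 (≈ $20.8063 each)
After Feb 10: 1116 on hand, pool $20,925.18 (≈ $18.7502 each)
Feb 11, sell 497: 497/1116 × $20,925.18 → $9,318.83
After Feb 13: 953 on hand, pool $16,733.25 (≈ $17.5585 each)
Feb 14, sell 526: 526/953 × $16,733.25 → $9,235.77
Total COGS = $3,489.52 + $9,318.83 + $9,235.77 = $22,044.12
Ending inventory (cost pool remaining) = $7,497.48
Check: goods available $29,541.60 = COGS $22,044.12 + ending $7,497.48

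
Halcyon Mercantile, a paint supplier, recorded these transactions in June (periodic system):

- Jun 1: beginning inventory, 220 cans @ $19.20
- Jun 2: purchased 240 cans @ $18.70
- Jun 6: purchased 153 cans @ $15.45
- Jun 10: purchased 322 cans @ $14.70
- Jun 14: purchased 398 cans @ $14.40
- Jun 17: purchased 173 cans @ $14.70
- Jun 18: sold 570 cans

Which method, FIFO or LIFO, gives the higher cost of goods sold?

FIFO COGS: 220 @ $19.20 + 240 @ $18.70 + 110 @ $15.45 = $10,411.50
LIFO COGS: 173 @ $14.70 + 397 @ $14.40 = $8,259.90

FIFO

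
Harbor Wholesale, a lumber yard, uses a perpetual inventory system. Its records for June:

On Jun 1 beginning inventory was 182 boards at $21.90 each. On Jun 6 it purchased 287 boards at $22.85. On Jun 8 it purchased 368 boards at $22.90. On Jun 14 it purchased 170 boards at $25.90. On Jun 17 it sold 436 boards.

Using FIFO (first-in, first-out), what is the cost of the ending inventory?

Ending inventory = $13,584.25

Jun 17, 436 sold [FIFO — oldest first]: 182 @ $21.90 + 254 @ $22.85 = $9,789.70
Ending inventory: 33 @ $22.85 + 368 @ $22.90 + 170 @ $25.90 = $13,584.25
Check: goods available $23,373.95 = COGS $9,789.70 + ending $13,584.25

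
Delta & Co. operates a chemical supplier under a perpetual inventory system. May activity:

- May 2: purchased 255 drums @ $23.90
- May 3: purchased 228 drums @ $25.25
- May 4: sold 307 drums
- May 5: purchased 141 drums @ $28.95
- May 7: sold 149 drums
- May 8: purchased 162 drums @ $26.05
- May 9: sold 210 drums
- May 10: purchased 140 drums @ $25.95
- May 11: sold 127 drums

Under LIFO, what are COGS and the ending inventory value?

COGS = $20,581.20; ending inventory = $3,205.35

May 4, 307 sold [LIFO — newest first]: 228 @ $25.25 + 79 @ $23.90 = $7,645.10
May 7, 149 sold [LIFO — newest first]: 141 @ $28.95 + 8 @ $23.90 = $4,273.15
May 9, 210 sold [LIFO — newest first]: 162 @ $26.05 + 48 @ $23.90 = $5,367.30
May 11, 127 sold [LIFO — newest first]: 127 @ $25.95 = $3,295.65
Total COGS = $7,645.10 + $4,273.15 + $5,367.30 + $3,295.65 = $20,581.20
Ending inventory: 120 @ $23.90 + 13 @ $25.95 = $3,205.35
Check: goods available $23,786.55 = COGS $20,581.20 + ending $3,205.35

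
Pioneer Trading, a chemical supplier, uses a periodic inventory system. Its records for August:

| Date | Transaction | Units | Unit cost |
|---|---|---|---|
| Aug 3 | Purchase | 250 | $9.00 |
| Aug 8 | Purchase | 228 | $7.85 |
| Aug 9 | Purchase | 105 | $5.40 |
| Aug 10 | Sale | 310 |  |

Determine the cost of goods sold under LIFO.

COGS = $2,176.25

Aug 10, 310 sold [LIFO — newest first]: 105 @ $5.40 + 205 @ $7.85 = $2,176.25
Ending inventory: 250 @ $9.00 + 23 @ $7.85 = $2,430.55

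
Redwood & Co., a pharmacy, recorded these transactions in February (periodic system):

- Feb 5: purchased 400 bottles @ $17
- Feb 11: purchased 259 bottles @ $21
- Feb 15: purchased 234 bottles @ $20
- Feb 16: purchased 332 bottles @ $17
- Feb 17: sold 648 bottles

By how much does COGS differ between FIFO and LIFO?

$38

FIFO COGS: 400 @ $17 + 248 @ $21 = $12,008
LIFO COGS: 332 @ $17 + 234 @ $20 + 82 @ $21 = $12,046
Difference = |$12,008 − $12,046| = $38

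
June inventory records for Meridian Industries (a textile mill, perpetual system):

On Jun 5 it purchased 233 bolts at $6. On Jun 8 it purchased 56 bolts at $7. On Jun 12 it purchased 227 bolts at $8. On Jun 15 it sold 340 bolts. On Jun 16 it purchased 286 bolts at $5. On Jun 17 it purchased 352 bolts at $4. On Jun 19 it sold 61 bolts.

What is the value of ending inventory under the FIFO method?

Ending inventory = $3,758

Jun 15, 340 sold [FIFO — oldest first]: 233 @ $6 + 56 @ $7 + 51 @ $8 = $2,198
Jun 19, 61 sold [FIFO — oldest first]: 61 @ $8 = $488
Total COGS = $2,198 + $488 = $2,686
Ending inventory: 115 @ $8 + 286 @ $5 + 352 @ $4 = $3,758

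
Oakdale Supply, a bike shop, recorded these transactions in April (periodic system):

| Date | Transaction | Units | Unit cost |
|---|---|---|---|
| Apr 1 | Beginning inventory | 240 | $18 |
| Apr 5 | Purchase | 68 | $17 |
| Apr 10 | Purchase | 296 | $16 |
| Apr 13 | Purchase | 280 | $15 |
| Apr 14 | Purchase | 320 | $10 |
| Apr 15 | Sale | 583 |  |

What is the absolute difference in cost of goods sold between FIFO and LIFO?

$2,731

FIFO COGS: 240 @ $18 + 68 @ $17 + 275 @ $16 = $9,876
LIFO COGS: 320 @ $10 + 263 @ $15 = $7,145
Difference = |$9,876 − $7,145| = $2,731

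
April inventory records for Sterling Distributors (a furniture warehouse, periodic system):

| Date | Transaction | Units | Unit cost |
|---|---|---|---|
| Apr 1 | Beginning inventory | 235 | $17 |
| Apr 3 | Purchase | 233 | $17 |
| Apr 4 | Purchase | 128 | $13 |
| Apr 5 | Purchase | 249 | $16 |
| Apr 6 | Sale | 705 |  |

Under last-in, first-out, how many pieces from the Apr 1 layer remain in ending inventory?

140

Apr 6, 705 sold [LIFO — newest first]: 249 @ $16 + 128 @ $13 + 233 @ $17 + 95 @ $17 = $11,224
Ending inventory: 140 @ $17 = $2,380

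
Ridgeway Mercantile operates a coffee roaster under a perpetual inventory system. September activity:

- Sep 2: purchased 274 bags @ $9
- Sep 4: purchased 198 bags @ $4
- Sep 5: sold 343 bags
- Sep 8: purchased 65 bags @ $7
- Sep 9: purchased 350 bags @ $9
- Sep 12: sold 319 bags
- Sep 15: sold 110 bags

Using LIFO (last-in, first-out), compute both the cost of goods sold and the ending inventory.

Sep 5, 343 sold [LIFO — newest first]: 198 @ $4 + 145 @ $9 = $2,097
Sep 12, 319 sold [LIFO — newest first]: 319 @ $9 = $2,871
Sep 15, 110 sold [LIFO — newest first]: 31 @ $9 + 65 @ $7 + 14 @ $9 = $860
Total COGS = $2,097 + $2,871 + $860 = $5,828
Ending inventory: 115 @ $9 = $1,035

COGS = $5,828; ending inventory = $1,035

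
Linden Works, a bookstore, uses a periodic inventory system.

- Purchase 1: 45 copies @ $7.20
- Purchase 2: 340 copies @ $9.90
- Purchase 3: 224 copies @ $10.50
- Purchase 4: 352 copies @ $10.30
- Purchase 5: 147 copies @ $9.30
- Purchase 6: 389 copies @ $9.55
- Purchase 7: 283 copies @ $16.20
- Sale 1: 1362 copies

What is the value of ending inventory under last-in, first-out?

Ending inventory = $4,036.50

Sale 1 (1362) [LIFO — newest first]: 283 @ $16.20 + 389 @ $9.55 + 147 @ $9.30 + 352 @ $10.30 + 191 @ $10.50 = $15,297.75
Ending inventory: 45 @ $7.20 + 340 @ $9.90 + 33 @ $10.50 = $4,036.50
Check: goods available $19,334.25 = COGS $15,297.75 + ending $4,036.50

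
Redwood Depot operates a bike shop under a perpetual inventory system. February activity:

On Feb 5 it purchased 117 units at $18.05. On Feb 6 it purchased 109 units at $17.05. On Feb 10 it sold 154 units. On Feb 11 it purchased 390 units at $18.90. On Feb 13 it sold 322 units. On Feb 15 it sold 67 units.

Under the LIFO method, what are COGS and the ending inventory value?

COGS = $10,022.80; ending inventory = $1,318.50

Feb 10, 154 sold [LIFO — newest first]: 109 @ $17.05 + 45 @ $18.05 = $2,670.70
Feb 13, 322 sold [LIFO — newest first]: 322 @ $18.90 = $6,085.80
Feb 15, 67 sold [LIFO — newest first]: 67 @ $18.90 = $1,266.30
Total COGS = $2,670.70 + $6,085.80 + $1,266.30 = $10,022.80
Ending inventory: 72 @ $18.05 + 1 @ $18.90 = $1,318.50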